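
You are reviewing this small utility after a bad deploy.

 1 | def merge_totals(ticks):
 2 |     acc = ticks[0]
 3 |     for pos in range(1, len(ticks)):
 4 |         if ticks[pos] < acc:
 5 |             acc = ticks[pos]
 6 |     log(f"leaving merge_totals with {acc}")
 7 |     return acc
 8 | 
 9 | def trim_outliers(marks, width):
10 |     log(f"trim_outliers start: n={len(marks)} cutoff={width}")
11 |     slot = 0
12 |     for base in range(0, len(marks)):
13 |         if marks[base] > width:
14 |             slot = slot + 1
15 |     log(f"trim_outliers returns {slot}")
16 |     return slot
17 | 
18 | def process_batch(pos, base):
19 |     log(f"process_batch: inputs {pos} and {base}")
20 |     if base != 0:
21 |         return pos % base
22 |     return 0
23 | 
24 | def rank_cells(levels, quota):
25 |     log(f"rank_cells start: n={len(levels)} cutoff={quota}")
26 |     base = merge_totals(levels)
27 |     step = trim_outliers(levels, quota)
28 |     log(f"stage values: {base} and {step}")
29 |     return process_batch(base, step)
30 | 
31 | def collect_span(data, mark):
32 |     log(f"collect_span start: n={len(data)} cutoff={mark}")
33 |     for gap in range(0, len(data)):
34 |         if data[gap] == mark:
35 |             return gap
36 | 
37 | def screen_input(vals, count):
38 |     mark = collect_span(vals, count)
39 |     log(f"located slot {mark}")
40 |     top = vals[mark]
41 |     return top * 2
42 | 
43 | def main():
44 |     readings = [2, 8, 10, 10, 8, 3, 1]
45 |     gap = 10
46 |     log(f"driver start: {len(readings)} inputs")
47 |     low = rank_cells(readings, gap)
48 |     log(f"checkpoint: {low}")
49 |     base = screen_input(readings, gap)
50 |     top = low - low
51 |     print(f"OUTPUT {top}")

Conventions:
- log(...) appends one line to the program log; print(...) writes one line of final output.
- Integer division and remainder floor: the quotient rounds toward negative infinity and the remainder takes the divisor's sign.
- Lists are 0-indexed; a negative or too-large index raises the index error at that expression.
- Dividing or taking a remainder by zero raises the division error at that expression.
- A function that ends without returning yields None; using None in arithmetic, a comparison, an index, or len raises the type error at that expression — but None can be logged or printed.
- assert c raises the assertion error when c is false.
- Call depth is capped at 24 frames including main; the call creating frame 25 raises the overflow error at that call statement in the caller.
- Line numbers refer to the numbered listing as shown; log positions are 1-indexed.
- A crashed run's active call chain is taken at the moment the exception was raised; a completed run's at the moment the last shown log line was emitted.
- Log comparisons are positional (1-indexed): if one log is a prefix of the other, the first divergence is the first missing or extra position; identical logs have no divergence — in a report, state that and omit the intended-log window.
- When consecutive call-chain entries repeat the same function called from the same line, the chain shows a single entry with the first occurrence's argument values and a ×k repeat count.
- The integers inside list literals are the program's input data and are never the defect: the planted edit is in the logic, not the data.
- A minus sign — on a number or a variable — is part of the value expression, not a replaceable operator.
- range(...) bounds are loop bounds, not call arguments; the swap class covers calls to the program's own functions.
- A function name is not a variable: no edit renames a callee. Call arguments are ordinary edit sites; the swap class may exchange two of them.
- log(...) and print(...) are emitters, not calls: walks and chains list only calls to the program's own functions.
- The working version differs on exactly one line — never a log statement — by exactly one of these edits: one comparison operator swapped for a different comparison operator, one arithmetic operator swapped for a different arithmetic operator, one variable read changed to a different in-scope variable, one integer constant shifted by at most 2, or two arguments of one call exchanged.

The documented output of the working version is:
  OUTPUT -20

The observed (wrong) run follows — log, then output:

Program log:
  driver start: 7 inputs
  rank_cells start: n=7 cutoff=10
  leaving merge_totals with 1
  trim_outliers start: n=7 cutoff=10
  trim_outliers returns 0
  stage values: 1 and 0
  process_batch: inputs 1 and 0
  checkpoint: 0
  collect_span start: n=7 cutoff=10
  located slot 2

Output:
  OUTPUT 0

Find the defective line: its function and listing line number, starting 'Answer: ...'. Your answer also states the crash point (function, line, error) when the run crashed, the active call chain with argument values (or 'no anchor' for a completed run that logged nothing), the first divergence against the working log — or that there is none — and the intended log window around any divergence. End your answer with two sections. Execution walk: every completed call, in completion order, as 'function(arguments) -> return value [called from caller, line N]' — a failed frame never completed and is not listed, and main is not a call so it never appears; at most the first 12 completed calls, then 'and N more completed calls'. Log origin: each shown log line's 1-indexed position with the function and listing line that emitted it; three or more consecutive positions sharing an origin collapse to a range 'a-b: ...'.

Answer: the defect is in main at line 50.
Key observation: No log line changed; the fault shows up purely in the output.
Call chain: main -> screen_input([2, 8, 10, 10, 8, 3, 1], 10) (called at line 49).
First divergence: there is none — every log position agrees.
Execution walk:
  merge_totals([2, 8, 10, 10, 8, 3, 1]) -> 1  [called from rank_cells, line 26]
  trim_outliers([2, 8, 10, 10, 8, 3, 1], 10) -> 0  [called from rank_cells, line 27]
  process_batch(1, 0) -> 0  [called from rank_cells, line 29]
  rank_cells([2, 8, 10, 10, 8, 3, 1], 10) -> 0  [called from main, line 47]
  collect_span([2, 8, 10, 10, 8, 3, 1], 10) -> 2  [called from screen_input, line 38]
  screen_input([2, 8, 10, 10, 8, 3, 1], 10) -> 20  [called from main, line 49]
Origin of each log line:
  1: from main, line 46
  2: from rank_cells, line 25
  3: from merge_totals, line 6
  4: from trim_outliers, line 10
  5: from trim_outliers, line 15
  6: from rank_cells, line 28
  7: from process_batch, line 19
  8: from main, line 48
  9: from collect_span, line 32
  10: from screen_input, line 39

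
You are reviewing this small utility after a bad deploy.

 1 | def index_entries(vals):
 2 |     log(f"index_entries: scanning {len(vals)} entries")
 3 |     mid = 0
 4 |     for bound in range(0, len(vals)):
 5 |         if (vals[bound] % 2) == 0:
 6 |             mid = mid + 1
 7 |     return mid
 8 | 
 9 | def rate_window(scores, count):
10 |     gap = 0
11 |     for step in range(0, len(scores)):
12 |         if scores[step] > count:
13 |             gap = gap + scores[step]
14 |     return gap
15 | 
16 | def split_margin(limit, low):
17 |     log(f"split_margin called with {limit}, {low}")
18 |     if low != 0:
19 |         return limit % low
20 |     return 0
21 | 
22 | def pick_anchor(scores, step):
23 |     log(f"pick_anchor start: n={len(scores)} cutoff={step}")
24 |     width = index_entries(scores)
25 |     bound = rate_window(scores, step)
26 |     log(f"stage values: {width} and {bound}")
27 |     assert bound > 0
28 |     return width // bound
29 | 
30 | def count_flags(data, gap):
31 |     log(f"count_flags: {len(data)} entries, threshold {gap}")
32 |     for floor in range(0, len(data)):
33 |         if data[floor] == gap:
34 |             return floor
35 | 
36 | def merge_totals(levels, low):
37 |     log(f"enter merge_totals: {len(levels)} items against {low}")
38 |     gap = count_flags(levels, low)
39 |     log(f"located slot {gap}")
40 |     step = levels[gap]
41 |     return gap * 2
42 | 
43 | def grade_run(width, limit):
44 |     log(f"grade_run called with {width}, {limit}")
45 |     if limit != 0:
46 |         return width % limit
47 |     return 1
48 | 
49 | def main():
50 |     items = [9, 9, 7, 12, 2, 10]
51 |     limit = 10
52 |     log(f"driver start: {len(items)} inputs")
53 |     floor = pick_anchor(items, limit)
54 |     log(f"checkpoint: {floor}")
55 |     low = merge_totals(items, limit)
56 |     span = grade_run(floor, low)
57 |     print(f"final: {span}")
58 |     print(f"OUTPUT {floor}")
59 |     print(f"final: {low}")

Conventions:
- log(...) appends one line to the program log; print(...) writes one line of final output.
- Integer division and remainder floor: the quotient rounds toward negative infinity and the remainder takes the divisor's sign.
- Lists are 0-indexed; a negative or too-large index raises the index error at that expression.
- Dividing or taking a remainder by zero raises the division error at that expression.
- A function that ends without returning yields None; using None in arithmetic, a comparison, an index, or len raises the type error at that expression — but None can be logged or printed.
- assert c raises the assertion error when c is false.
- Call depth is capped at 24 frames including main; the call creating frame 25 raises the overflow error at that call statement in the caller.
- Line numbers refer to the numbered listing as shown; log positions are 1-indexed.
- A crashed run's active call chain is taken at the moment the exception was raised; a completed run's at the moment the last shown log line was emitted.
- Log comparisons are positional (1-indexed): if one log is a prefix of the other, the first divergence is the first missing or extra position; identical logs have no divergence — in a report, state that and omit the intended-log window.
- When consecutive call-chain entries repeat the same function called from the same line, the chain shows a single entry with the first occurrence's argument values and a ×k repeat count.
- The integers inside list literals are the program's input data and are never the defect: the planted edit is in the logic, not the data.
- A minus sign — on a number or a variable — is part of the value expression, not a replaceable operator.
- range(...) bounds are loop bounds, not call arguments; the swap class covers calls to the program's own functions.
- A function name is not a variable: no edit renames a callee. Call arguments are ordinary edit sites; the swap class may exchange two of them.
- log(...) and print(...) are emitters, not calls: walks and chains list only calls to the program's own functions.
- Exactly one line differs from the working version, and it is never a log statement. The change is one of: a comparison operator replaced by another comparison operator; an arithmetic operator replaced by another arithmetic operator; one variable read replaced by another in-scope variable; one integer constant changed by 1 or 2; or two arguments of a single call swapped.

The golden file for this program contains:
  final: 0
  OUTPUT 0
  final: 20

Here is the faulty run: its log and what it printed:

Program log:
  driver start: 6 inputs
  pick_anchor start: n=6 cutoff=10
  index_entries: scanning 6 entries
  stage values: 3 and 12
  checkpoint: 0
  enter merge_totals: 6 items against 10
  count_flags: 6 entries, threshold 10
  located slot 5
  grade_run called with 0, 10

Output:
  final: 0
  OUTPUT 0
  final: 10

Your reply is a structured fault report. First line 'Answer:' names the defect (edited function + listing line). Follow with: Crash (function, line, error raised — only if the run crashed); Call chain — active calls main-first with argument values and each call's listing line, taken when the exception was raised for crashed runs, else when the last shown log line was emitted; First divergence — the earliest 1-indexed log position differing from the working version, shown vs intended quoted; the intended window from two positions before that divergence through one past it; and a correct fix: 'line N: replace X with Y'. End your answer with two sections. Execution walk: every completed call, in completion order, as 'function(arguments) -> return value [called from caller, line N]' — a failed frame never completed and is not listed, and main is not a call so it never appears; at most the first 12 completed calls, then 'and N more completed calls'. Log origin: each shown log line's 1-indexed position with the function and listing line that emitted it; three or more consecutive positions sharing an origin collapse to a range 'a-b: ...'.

Answer: the defect is in merge_totals at line 41.
The tell: At log position 9 the runs split — shown 'grade_run called with 0, 10', but the working version logs 'grade_run called with 0, 20'.
Call chain: main -> grade_run(0, 10) (called at line 56).
First divergence: at position 9 the run shows 'grade_run called with 0, 10' where the working version logs 'grade_run called with 0, 20'.
Intended log window:
  7: count_flags: 6 entries, threshold 10
  8: located slot 5
  9: grade_run called with 0, 20
Execution walk:
  index_entries([9, 9, 7, 12, 2, 10]) -> 3  [called from pick_anchor, line 24]
  rate_window([9, 9, 7, 12, 2, 10], 10) -> 12  [called from pick_anchor, line 25]
  pick_anchor([9, 9, 7, 12, 2, 10], 10) -> 0  [called from main, line 53]
  count_flags([9, 9, 7, 12, 2, 10], 10) -> 5  [called from merge_totals, line 38]
  merge_totals([9, 9, 7, 12, 2, 10], 10) -> 10  [called from main, line 55]
  grade_run(0, 10) -> 0  [called from main, line 56]
Log origin:
  1: emitted by main (line 52)
  2: emitted by pick_anchor (line 23)
  3: emitted by index_entries (line 2)
  4: emitted by pick_anchor (line 26)
  5: emitted by main (line 54)
  6: emitted by merge_totals (line 37)
  7: emitted by count_flags (line 31)
  8: emitted by merge_totals (line 39)
  9: emitted by grade_run (line 44)
A correct fix: line 41: replace `gap` with `step`.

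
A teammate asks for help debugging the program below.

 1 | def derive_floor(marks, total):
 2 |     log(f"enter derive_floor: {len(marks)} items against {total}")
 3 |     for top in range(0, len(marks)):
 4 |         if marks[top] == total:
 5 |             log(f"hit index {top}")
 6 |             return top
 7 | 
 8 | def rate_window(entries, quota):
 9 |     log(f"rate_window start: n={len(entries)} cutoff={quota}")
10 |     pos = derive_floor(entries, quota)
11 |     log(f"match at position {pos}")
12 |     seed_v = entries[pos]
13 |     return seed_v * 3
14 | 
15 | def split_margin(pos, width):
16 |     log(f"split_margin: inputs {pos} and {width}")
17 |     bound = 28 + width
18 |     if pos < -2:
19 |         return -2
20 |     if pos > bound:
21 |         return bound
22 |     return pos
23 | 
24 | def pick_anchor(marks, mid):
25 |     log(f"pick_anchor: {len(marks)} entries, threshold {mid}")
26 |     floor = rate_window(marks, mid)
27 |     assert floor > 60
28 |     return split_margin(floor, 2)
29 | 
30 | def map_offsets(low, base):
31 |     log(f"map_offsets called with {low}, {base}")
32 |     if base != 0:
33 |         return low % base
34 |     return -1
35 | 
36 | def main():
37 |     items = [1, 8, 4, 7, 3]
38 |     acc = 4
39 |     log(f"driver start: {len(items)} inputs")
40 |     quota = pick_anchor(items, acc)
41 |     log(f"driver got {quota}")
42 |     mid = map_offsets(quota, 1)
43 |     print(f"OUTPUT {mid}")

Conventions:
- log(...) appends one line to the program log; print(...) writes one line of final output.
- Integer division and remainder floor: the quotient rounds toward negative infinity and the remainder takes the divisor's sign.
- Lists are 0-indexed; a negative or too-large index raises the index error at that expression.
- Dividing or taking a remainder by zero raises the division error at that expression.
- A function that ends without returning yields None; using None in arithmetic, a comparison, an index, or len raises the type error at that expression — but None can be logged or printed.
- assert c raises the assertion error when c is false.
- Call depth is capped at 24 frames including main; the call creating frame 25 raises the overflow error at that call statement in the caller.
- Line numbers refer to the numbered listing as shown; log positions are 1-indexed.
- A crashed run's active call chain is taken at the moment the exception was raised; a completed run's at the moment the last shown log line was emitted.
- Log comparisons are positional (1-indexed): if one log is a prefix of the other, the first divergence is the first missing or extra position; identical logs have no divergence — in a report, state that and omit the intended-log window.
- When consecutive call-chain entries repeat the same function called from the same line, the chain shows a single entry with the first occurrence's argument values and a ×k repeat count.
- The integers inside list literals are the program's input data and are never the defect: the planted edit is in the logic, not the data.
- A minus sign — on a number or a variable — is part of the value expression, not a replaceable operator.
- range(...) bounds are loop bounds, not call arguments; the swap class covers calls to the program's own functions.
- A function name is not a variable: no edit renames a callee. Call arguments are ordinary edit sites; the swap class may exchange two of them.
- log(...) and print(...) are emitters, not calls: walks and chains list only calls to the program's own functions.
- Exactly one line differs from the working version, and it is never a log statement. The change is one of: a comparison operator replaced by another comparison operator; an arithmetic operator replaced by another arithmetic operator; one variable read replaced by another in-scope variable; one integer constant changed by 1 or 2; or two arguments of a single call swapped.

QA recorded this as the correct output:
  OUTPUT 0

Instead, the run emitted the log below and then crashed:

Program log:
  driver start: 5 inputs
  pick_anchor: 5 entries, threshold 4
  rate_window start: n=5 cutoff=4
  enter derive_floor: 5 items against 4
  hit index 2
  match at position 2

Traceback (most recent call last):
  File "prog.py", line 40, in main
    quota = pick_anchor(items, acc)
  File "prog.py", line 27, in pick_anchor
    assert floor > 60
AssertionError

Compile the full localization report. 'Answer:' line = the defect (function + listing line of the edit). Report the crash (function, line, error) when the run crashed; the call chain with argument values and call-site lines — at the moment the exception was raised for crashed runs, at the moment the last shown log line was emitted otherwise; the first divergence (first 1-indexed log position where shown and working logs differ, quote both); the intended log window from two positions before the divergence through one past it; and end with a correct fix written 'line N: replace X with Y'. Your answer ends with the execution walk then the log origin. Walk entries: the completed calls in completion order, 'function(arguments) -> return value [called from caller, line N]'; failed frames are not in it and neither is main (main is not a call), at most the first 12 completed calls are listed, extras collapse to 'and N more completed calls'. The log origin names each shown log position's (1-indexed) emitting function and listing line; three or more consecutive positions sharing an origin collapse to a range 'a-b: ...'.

Answer: the defect is in pick_anchor at line 27.
The tell: The shown log is a 6-line prefix of the intended one, whose next entry is 'split_margin: inputs 12 and 2'.
Crash: pick_anchor, line 27, AssertionError.
Call chain: main -> pick_anchor([1, 8, 4, 7, 3], 4) (called at line 40).
First divergence: position 7 (shown log ended at 6 lines; the working version continues: 'split_margin: inputs 12 and 2').
Intended log window:
  5: hit index 2
  6: match at position 2
  7: split_margin: inputs 12 and 2
  8: driver got 12
Execution walk:
  derive_floor([1, 8, 4, 7, 3], 4) -> 2  [called from rate_window, line 10]
  rate_window([1, 8, 4, 7, 3], 4) -> 12  [called from pick_anchor, line 26]
Log origins:
  1: from main, line 39
  2: from pick_anchor, line 25
  3: from rate_window, line 9
  4: from derive_floor, line 2
  5: from derive_floor, line 5
  6: from rate_window, line 11
A correct fix: line 27: replace `>` with `<=`.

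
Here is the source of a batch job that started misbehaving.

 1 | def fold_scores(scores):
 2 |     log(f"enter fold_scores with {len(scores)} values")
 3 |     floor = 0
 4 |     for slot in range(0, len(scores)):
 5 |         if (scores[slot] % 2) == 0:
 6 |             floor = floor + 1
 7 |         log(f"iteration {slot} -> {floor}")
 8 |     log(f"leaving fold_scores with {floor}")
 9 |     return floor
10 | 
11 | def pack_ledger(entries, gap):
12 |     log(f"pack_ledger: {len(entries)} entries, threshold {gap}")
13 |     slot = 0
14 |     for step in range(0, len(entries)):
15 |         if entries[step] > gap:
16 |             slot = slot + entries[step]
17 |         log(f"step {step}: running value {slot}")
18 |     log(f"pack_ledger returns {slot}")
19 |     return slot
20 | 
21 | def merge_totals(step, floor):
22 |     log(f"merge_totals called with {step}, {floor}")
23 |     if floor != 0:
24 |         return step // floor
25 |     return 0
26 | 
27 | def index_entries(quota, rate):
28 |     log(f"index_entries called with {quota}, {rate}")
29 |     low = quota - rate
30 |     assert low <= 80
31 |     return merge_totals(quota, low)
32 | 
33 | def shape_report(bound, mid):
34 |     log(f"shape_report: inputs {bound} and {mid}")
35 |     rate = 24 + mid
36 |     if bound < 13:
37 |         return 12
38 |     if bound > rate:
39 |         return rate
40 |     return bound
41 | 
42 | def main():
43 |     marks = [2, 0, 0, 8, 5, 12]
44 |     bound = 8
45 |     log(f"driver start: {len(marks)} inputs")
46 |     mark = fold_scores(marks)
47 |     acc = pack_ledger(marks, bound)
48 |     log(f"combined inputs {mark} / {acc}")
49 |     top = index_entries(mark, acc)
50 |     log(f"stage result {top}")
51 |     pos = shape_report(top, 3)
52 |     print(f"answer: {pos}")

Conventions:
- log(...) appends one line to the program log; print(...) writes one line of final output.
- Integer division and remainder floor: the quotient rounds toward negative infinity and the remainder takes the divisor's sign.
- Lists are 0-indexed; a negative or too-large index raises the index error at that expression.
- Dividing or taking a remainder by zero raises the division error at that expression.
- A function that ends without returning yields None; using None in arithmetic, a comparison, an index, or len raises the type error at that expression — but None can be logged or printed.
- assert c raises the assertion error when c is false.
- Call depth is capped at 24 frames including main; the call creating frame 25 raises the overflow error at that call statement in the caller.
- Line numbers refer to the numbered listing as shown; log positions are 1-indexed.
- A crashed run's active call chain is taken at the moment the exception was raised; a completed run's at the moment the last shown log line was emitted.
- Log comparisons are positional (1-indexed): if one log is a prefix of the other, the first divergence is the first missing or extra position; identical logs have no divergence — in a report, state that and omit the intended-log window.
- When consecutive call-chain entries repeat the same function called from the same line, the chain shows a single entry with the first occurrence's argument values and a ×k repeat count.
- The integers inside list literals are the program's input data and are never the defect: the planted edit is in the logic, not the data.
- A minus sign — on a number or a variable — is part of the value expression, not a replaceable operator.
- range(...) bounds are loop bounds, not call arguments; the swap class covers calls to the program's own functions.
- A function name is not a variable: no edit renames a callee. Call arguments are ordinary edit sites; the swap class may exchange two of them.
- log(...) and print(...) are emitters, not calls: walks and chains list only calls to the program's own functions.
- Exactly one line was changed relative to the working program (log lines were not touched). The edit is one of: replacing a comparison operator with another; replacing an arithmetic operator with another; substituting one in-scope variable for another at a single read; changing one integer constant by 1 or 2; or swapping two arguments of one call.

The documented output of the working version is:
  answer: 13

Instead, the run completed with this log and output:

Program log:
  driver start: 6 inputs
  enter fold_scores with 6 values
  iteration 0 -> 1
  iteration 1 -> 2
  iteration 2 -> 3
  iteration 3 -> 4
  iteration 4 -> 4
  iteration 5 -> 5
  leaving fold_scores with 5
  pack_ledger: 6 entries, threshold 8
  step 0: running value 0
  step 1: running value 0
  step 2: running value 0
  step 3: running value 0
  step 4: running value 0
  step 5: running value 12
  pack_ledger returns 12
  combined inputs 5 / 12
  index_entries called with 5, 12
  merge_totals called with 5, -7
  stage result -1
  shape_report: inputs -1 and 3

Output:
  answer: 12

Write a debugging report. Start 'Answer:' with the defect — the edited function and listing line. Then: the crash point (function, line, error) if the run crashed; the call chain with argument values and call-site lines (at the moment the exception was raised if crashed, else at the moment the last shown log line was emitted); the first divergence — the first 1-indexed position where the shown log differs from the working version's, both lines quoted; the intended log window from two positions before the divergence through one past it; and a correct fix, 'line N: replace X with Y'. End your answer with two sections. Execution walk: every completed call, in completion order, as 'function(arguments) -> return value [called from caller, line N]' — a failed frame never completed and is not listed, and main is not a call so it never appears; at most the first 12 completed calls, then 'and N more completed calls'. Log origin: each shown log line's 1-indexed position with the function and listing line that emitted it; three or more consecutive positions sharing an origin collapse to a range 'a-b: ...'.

Answer: the defect is in shape_report at line 37.
Key observation: Log streams are identical — the defect surfaces only in the printed output.
Call chain: main -> shape_report(-1, 3) (called at line 51).
First divergence: none — the logs agree in full.
Execution walk:
  fold_scores([2, 0, 0, 8, 5, 12]) -> 5  [called from main, line 46]
  pack_ledger([2, 0, 0, 8, 5, 12], 8) -> 12  [called from main, line 47]
  merge_totals(5, -7) -> -1  [called from index_entries, line 31]
  index_entries(5, 12) -> -1  [called from main, line 49]
  shape_report(-1, 3) -> 12  [called from main, line 51]
Log origins:
  1: emitted by main (line 45)
  2: emitted by fold_scores (line 2)
  3-8: emitted by fold_scores (line 7)
  9: emitted by fold_scores (line 8)
  10: emitted by pack_ledger (line 12)
  11-16: emitted by pack_ledger (line 17)
  17: emitted by pack_ledger (line 18)
  18: emitted by main (line 48)
  19: emitted by index_entries (line 28)
  20: emitted by merge_totals (line 22)
  21: emitted by main (line 50)
  22: emitted by shape_report (line 34)
A correct fix: line 37: replace `12` with `13`.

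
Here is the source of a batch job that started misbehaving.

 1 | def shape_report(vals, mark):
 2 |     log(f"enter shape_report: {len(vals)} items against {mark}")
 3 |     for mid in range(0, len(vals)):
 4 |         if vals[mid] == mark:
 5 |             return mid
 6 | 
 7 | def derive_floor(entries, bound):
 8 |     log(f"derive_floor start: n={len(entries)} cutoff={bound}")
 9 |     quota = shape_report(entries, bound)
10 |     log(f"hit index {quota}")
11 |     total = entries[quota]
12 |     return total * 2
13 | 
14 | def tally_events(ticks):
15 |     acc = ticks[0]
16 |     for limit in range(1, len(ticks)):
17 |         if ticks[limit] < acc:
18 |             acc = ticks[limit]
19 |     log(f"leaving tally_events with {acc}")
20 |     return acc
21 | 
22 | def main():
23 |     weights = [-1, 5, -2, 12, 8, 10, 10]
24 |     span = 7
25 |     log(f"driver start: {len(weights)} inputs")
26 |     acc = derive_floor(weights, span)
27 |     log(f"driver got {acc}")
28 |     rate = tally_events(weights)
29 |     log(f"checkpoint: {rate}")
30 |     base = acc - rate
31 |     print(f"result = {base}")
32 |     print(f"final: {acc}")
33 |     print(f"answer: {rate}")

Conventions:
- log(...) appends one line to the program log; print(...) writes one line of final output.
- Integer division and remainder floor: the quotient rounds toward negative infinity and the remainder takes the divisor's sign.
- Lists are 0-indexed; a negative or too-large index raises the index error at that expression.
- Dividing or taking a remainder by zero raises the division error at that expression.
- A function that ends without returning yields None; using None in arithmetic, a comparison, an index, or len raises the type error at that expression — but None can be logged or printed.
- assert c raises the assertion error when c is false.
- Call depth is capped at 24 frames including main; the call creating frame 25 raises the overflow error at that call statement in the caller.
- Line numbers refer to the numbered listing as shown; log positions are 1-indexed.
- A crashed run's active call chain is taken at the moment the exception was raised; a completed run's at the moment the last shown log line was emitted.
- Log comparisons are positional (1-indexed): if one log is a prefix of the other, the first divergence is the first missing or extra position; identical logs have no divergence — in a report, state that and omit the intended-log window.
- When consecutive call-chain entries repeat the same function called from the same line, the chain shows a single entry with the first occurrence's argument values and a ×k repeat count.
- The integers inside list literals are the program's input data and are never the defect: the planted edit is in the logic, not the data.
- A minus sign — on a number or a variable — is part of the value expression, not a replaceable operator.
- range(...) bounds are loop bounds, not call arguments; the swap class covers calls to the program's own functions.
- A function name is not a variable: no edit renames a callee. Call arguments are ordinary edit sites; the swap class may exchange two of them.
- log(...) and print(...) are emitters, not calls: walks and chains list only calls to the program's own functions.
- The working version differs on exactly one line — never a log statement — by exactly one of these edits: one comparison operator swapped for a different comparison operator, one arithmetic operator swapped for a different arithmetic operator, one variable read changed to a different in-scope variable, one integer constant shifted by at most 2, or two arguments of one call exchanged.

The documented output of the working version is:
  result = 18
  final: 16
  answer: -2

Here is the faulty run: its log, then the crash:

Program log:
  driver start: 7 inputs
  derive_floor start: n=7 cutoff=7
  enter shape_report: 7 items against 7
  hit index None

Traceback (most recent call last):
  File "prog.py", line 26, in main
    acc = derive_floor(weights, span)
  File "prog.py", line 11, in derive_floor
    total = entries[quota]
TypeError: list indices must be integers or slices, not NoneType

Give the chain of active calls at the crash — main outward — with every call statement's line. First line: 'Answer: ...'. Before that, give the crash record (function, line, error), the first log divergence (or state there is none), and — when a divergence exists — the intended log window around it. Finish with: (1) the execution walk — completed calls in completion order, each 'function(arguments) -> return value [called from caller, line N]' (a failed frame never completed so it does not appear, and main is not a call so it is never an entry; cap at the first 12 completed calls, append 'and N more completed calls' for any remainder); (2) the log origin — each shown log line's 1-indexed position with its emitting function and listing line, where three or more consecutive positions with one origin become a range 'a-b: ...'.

Answer: main -> derive_floor (called at line 26).
Key observation: The earliest visible damage is log position 2 — 'derive_floor start: n=7 cutoff=7' rather than the intended 'derive_floor start: n=7 cutoff=8'.
Crash: derive_floor, line 11, TypeError.
First divergence: position 2 — the shown line 'derive_floor start: n=7 cutoff=7' should read 'derive_floor start: n=7 cutoff=8'.
Intended log window:
  1: driver start: 7 inputs
  2: derive_floor start: n=7 cutoff=8
  3: enter shape_report: 7 items against 8
Execution walk:
  shape_report([-1, 5, -2, 12, 8, 10, 10], 7) -> None  [called from derive_floor, line 9]
Origin of each log line:
  1: emitted by main (line 25)
  2: emitted by derive_floor (line 8)
  3: emitted by shape_report (line 2)
  4: emitted by derive_floor (line 10)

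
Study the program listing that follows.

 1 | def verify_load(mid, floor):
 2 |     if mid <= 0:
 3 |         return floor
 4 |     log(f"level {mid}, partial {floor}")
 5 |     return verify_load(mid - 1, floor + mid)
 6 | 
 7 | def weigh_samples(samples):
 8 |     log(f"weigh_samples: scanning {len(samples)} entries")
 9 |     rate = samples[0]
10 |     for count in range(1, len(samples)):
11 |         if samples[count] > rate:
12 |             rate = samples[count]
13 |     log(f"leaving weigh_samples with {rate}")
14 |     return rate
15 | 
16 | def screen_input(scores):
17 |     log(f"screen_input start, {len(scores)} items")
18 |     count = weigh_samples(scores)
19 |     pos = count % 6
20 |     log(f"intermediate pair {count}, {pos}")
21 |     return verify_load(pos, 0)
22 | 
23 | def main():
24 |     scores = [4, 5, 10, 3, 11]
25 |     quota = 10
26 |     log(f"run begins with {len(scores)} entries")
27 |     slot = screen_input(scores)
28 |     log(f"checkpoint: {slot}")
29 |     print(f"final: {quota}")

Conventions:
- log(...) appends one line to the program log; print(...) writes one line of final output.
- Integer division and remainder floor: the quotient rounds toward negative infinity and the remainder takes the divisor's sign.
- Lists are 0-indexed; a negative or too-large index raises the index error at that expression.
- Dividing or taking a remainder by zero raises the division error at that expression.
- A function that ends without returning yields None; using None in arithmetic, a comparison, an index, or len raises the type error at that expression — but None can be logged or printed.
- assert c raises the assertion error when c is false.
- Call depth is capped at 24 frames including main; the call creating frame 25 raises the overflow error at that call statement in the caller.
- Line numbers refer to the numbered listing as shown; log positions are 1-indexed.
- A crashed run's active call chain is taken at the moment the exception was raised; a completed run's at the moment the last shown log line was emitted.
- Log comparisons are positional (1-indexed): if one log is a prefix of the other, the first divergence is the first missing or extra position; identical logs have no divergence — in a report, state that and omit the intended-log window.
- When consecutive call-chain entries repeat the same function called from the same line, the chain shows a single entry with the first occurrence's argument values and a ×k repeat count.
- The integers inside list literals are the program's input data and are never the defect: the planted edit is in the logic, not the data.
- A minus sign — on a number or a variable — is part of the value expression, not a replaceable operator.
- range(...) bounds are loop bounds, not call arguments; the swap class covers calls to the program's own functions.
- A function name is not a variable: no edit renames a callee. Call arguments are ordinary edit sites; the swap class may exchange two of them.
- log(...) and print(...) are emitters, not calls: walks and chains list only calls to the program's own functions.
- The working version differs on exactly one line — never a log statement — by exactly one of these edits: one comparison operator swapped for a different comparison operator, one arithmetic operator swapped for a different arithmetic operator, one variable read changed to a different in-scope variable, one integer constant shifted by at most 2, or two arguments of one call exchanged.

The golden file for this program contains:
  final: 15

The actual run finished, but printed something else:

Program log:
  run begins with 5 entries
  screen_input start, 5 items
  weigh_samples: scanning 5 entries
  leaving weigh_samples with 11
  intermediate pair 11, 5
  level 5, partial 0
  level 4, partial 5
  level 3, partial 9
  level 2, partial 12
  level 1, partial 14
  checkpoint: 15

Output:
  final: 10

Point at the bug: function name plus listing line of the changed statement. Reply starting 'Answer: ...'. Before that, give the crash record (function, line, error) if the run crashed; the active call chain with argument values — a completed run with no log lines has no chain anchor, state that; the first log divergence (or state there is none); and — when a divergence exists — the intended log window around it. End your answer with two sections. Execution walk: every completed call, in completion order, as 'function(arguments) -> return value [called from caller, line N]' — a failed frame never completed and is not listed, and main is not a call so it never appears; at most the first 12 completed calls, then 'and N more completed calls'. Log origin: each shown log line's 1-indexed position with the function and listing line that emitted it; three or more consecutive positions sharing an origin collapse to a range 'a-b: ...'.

Answer: the defect is in main at line 29.
Core observation: Log streams are identical — the defect surfaces only in the printed output.
Call chain: main.
First divergence: none (the log streams are identical).
Execution walk:
  weigh_samples([4, 5, 10, 3, 11]) -> 11  [called from screen_input, line 18]
  verify_load(0, 15) -> 15  [called from verify_load, line 5]
  verify_load(1, 14) -> 15  [called from verify_load, line 5]
  verify_load(2, 12) -> 15  [called from verify_load, line 5]
  verify_load(3, 9) -> 15  [called from verify_load, line 5]
  verify_load(4, 5) -> 15  [called from verify_load, line 5]
  verify_load(5, 0) -> 15  [called from screen_input, line 21]
  screen_input([4, 5, 10, 3, 11]) -> 15  [called from main, line 27]
Log line origins:
  1 — main, line 26
  2 — screen_input, line 17
  3 — weigh_samples, line 8
  4 — weigh_samples, line 13
  5 — screen_input, line 20
  6-10 — verify_load, line 4
  11 — main, line 28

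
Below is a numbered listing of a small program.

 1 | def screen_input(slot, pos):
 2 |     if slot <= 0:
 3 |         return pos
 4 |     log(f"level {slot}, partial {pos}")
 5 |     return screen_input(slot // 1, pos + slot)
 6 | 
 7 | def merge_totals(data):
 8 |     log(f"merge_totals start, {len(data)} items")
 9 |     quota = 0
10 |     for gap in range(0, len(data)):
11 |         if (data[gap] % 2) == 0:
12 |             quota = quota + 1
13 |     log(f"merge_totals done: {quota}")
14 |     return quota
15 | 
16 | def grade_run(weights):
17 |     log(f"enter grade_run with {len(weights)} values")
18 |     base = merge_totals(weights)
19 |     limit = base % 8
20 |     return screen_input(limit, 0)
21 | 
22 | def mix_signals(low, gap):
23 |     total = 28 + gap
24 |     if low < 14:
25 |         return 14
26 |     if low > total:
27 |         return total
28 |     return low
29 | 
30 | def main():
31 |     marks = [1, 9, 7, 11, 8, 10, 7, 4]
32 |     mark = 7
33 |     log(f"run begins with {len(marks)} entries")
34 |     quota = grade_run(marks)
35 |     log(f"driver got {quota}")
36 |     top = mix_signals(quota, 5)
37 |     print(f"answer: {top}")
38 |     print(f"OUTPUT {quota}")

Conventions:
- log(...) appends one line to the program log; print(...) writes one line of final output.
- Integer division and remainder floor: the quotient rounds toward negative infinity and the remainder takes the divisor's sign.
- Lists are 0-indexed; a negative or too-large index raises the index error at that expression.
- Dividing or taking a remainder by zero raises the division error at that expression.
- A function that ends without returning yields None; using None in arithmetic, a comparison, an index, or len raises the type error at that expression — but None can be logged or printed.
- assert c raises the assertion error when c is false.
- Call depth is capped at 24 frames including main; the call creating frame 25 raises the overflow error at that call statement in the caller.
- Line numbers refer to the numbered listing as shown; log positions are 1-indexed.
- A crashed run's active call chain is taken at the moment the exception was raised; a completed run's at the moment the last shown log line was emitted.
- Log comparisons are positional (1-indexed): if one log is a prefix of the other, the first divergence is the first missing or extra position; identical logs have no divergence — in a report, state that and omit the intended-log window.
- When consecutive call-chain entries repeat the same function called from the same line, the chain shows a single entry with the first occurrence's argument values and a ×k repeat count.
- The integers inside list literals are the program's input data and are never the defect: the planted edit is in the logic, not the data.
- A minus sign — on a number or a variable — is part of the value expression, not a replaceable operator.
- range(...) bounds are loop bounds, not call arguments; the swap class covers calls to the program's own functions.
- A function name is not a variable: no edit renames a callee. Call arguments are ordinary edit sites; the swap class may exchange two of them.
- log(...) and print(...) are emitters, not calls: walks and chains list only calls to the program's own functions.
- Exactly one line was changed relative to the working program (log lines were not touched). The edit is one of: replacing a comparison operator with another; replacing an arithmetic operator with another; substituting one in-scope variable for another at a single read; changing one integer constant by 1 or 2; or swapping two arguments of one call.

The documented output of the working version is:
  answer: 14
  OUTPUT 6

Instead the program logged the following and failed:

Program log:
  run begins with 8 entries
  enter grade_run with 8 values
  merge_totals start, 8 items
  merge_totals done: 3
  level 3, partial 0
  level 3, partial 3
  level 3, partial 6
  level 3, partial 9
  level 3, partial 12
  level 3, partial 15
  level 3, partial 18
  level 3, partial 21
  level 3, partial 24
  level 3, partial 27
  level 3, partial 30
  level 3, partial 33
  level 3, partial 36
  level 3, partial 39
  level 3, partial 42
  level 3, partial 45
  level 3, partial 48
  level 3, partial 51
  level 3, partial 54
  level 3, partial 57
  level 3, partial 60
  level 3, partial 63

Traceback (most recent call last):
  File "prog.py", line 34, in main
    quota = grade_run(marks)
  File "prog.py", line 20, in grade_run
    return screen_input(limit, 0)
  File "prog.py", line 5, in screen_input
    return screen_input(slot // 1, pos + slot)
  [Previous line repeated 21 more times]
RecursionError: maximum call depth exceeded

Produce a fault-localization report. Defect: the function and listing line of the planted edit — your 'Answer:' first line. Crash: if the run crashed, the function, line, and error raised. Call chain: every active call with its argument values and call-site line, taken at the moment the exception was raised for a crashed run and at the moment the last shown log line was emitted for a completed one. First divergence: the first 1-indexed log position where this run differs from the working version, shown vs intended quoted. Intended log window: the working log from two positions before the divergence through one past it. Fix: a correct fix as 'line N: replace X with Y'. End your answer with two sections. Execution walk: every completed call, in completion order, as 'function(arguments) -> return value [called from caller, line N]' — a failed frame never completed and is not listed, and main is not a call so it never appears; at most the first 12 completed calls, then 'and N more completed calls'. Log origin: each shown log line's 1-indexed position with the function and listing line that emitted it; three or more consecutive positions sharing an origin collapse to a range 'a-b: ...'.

Answer: the defect is in screen_input at line 5.
The tell: At log position 6 the runs split — shown 'level 3, partial 3', but the working version logs 'level 2, partial 3'.
Crash: screen_input, line 5, RecursionError.
Call chain: main -> grade_run([1, 9, 7, 11, 8, 10, 7, 4]) (called at line 34) -> screen_input(3, 0) (called at line 20) -> screen_input(3, 3) (called at line 5) ×21.
First divergence: position 6 — the shown line 'level 3, partial 3' should read 'level 2, partial 3'.
Intended log window:
  4: merge_totals done: 3
  5: level 3, partial 0
  6: level 2, partial 3
  7: level 1, partial 5
Execution walk:
  merge_totals([1, 9, 7, 11, 8, 10, 7, 4]) -> 3  [called from grade_run, line 18]
Log origins:
  1 — main, line 33
  2 — grade_run, line 17
  3 — merge_totals, line 8
  4 — merge_totals, line 13
  5-26 — screen_input, line 4
A correct fix: line 5: replace `//` with `-`.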